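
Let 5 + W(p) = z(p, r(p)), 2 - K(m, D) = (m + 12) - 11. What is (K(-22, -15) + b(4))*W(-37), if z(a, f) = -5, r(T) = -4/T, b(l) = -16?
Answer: -70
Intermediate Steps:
K(m, D) = 1 - m (K(m, D) = 2 - ((m + 12) - 11) = 2 - ((12 + m) - 11) = 2 - (1 + m) = 2 + (-1 - m) = 1 - m)
W(p) = -10 (W(p) = -5 - 5 = -10)
(K(-22, -15) + b(4))*W(-37) = ((1 - 1*(-22)) - 16)*(-10) = ((1 + 22) - 16)*(-10) = (23 - 16)*(-10) = 7*(-10) = -70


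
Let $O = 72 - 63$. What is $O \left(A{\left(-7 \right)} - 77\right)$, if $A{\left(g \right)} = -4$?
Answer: $-729$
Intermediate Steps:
$O = 9$ ($O = 72 - 63 = 9$)
$O \left(A{\left(-7 \right)} - 77\right) = 9 \left(-4 - 77\right) = 9 \left(-81\right) = -729$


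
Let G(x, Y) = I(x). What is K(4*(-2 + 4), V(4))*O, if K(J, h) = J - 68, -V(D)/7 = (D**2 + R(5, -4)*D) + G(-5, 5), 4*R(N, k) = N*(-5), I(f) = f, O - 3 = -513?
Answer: 30600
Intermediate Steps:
O = -510 (O = 3 - 513 = -510)
G(x, Y) = x
R(N, k) = -5*N/4 (R(N, k) = (N*(-5))/4 = (-5*N)/4 = -5*N/4)
V(D) = 35 - 7*D**2 + 175*D/4 (V(D) = -7*((D**2 + (-5/4*5)*D) - 5) = -7*((D**2 - 25*D/4) - 5) = -7*(-5 + D**2 - 25*D/4) = 35 - 7*D**2 + 175*D/4)
K(J, h) = -68 + J
K(4*(-2 + 4), V(4))*O = (-68 + 4*(-2 + 4))*(-510) = (-68 + 4*2)*(-510) = (-68 + 8)*(-510) = -60*(-510) = 30600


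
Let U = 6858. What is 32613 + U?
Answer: 39471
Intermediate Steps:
32613 + U = 32613 + 6858 = 39471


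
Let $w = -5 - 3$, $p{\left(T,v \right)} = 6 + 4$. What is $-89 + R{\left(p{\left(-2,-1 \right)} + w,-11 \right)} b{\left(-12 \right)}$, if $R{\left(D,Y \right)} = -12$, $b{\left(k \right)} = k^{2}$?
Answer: $-1817$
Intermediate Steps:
$p{\left(T,v \right)} = 10$
$w = -8$ ($w = -5 - 3 = -8$)
$-89 + R{\left(p{\left(-2,-1 \right)} + w,-11 \right)} b{\left(-12 \right)} = -89 - 12 \left(-12\right)^{2} = -89 - 1728 = -1817$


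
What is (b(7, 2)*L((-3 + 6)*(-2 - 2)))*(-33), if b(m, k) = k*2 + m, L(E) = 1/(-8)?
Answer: 363/8 ≈ 45.375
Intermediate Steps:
L(E) = -1/8
b(m, k) = m + 2*k (b(m, k) = 2*k + m = m + 2*k)
(b(7, 2)*L((-3 + 6)*(-2 - 2)))*(-33) = ((7 + 2*2)*(-1/8))*(-33) = ((7 + 4)*(-1/8))*(-33) = (11*(-1/8))*(-33) = -11/8*(-33) = 363/8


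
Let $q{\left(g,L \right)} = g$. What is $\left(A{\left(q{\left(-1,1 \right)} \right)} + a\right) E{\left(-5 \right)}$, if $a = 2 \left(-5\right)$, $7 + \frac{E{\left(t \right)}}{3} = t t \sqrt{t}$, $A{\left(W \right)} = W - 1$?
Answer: $252 - 900 i \sqrt{5} \approx 252.0 - 2012.5 i$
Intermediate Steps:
$A{\left(W \right)} = -1 + W$
$E{\left(t \right)} = -21 + 3 t^{\frac{5}{2}}$ ($E{\left(t \right)} = -21 + 3 t t \sqrt{t} = -21 + 3 t^{2} \sqrt{t} = -21 + 3 t^{\frac{5}{2}}$)
$a = -10$
$\left(A{\left(q{\left(-1,1 \right)} \right)} + a\right) E{\left(-5 \right)} = \left(\left(-1 - 1\right) - 10\right) \left(-21 + 3 \left(-5\right)^{\frac{5}{2}}\right) = \left(-2 - 10\right) \left(-21 + 3 \cdot 25 i \sqrt{5}\right) = - 12 \left(-21 + 75 i \sqrt{5}\right) = 252 - 900 i \sqrt{5}$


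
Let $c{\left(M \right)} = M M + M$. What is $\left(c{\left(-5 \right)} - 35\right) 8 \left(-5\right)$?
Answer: $600$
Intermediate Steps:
$c{\left(M \right)} = M + M^{2}$ ($c{\left(M \right)} = M^{2} + M = M + M^{2}$)
$\left(c{\left(-5 \right)} - 35\right) 8 \left(-5\right) = \left(- 5 \left(1 - 5\right) - 35\right) 8 \left(-5\right) = \left(\left(-5\right) \left(-4\right) - 35\right) \left(-40\right) = \left(20 - 35\right) \left(-40\right) = \left(-15\right) \left(-40\right) = 600$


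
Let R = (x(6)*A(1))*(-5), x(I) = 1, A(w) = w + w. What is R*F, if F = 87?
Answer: -870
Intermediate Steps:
A(w) = 2*w
R = -10 (R = (1*(2*1))*(-5) = (1*2)*(-5) = 2*(-5) = -10)
R*F = -10*87 = -870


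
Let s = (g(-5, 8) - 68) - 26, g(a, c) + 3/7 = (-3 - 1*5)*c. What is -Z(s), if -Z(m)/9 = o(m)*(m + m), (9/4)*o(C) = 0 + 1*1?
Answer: -8872/7 ≈ -1267.4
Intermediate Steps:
g(a, c) = -3/7 - 8*c (g(a, c) = -3/7 + (-3 - 1*5)*c = -3/7 + (-3 - 5)*c = -3/7 - 8*c)
o(C) = 4/9 (o(C) = 4*(0 + 1*1)/9 = 4*(0 + 1)/9 = (4/9)*1 = 4/9)
s = -1109/7 (s = ((-3/7 - 8*8) - 68) - 26 = ((-3/7 - 64) - 68) - 26 = (-451/7 - 68) - 26 = -927/7 - 26 = -1109/7 ≈ -158.43)
Z(m) = -8*m (Z(m) = -4*(m + m) = -4*2*m = -8*m)
-Z(s) = -(-8)*(-1109)/7 = -1*8872/7 = -8872/7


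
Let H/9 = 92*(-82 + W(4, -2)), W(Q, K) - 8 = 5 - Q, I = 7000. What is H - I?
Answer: -67444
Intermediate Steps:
W(Q, K) = 13 - Q (W(Q, K) = 8 + (5 - Q) = 13 - Q)
H = -60444 (H = 9*(92*(-82 + (13 - 1*4))) = 9*(92*(-82 + (13 - 4))) = 9*(92*(-82 + 9)) = 9*(92*(-73)) = 9*(-6716) = -60444)
H - I = -60444 - 1*7000 = -60444 - 7000 = -67444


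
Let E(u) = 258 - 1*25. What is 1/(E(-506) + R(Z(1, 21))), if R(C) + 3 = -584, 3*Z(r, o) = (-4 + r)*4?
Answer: -1/354 ≈ -0.0028249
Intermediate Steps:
Z(r, o) = -16/3 + 4*r/3 (Z(r, o) = ((-4 + r)*4)/3 = (-16 + 4*r)/3 = -16/3 + 4*r/3)
R(C) = -587 (R(C) = -3 - 584 = -587)
E(u) = 233 (E(u) = 258 - 25 = 233)
1/(E(-506) + R(Z(1, 21))) = 1/(233 - 587) = 1/(-354) = -1/354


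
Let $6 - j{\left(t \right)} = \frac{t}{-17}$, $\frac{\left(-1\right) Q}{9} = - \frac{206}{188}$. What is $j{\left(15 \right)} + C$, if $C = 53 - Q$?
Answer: $\frac{79933}{1598} \approx 50.021$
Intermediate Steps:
$Q = \frac{927}{94}$ ($Q = - 9 \left(- \frac{206}{188}\right) = - 9 \left(\left(-206\right) \frac{1}{188}\right) = \left(-9\right) \left(- \frac{103}{94}\right) = \frac{927}{94} \approx 9.8617$)
$C = \frac{4055}{94}$ ($C = 53 - \frac{927}{94} = \frac{4055}{94} \approx 43.138$)
$j{\left(t \right)} = 6 + \frac{t}{17}$ ($j{\left(t \right)} = 6 - \frac{t}{-17} = 6 - t \left(- \frac{1}{17}\right) = 6 - - \frac{t}{17} = 6 + \frac{t}{17}$)
$j{\left(15 \right)} + C = \left(6 + \frac{1}{17} \cdot 15\right) + \frac{4055}{94} = \left(6 + \frac{15}{17}\right) + \frac{4055}{94} = \frac{117}{17} + \frac{4055}{94} = \frac{79933}{1598}$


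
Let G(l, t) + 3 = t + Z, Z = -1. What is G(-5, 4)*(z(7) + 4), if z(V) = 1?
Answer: 0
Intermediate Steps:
G(l, t) = -4 + t (G(l, t) = -3 + (t - 1) = -3 + (-1 + t) = -4 + t)
G(-5, 4)*(z(7) + 4) = (-4 + 4)*(1 + 4) = 0*5 = 0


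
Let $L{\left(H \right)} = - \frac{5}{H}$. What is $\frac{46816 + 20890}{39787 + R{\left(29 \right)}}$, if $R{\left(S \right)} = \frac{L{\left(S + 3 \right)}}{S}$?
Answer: $\frac{62831168}{36922331} \approx 1.7017$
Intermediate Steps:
$R{\left(S \right)} = - \frac{5}{S \left(3 + S\right)}$ ($R{\left(S \right)} = \frac{\left(-5\right) \frac{1}{S + 3}}{S} = \frac{\left(-5\right) \frac{1}{3 + S}}{S} = - \frac{5}{S \left(3 + S\right)}$)
$\frac{46816 + 20890}{39787 + R{\left(29 \right)}} = \frac{46816 + 20890}{39787 - \frac{5}{29 \left(3 + 29\right)}} = \frac{67706}{39787 - \frac{5}{29 \cdot 32}} = \frac{67706}{39787 - \frac{5}{29} \cdot \frac{1}{32}} = \frac{67706}{39787 - \frac{5}{928}} = \frac{67706}{\frac{36922331}{928}} = 67706 \cdot \frac{928}{36922331} = \frac{62831168}{36922331}$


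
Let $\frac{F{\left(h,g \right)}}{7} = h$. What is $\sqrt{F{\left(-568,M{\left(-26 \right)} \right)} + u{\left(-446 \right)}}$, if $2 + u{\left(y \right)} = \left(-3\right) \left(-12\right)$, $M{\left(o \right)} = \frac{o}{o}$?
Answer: $3 i \sqrt{438} \approx 62.785 i$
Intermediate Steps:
$M{\left(o \right)} = 1$
$F{\left(h,g \right)} = 7 h$
$u{\left(y \right)} = 34$ ($u{\left(y \right)} = -2 - -36 = -2 + 36 = 34$)
$\sqrt{F{\left(-568,M{\left(-26 \right)} \right)} + u{\left(-446 \right)}} = \sqrt{7 \left(-568\right) + 34} = \sqrt{-3976 + 34} = \sqrt{-3942} = 3 i \sqrt{438}$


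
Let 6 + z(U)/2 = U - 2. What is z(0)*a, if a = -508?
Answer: 8128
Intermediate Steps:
z(U) = -16 + 2*U (z(U) = -12 + 2*(U - 2) = -12 + 2*(-2 + U) = -12 + (-4 + 2*U) = -16 + 2*U)
z(0)*a = (-16 + 2*0)*(-508) = (-16 + 0)*(-508) = -16*(-508) = 8128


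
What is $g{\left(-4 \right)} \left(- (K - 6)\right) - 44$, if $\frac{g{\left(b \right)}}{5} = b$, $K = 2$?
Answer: $-124$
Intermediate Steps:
$g{\left(b \right)} = 5 b$
$g{\left(-4 \right)} \left(- (K - 6)\right) - 44 = 5 \left(-4\right) \left(- (2 - 6)\right) - 44 = - 20 \left(\left(-1\right) \left(-4\right)\right) - 44 = \left(-20\right) 4 - 44 = -80 - 44 = -124$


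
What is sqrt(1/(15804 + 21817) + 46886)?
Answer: sqrt(66359614445547)/37621 ≈ 216.53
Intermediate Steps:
sqrt(1/(15804 + 21817) + 46886) = sqrt(1/37621 + 46886) = sqrt(1763898207/37621) = sqrt(66359614445547)/37621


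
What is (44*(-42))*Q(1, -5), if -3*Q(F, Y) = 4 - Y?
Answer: 5544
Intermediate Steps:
Q(F, Y) = -4/3 + Y/3 (Q(F, Y) = -(4 - Y)/3 = -4/3 + Y/3)
(44*(-42))*Q(1, -5) = (44*(-42))*(-4/3 + (⅓)*(-5)) = -1848*(-4/3 - 5/3) = -1848*(-3) = 5544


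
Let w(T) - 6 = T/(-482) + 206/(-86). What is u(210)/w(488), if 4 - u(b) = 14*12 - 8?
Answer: -1616628/26863 ≈ -60.180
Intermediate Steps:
u(b) = -156 (u(b) = 4 - (14*12 - 8) = 4 - (168 - 8) = 4 - 1*160 = 4 - 160 = -156)
w(T) = 155/43 - T/482 (w(T) = 6 + (T/(-482) + 206/(-86)) = 6 + (T*(-1/482) + 206*(-1/86)) = 6 + (-T/482 - 103/43) = 6 + (-103/43 - T/482) = 155/43 - T/482)
u(210)/w(488) = -156/(155/43 - 1/482*488) = -156/(155/43 - 244/241) = -156/26863/10363 = -156*10363/26863 = -1616628/26863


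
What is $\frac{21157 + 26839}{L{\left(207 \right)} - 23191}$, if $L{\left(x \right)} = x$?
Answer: $- \frac{71}{34} \approx -2.0882$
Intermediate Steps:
$\frac{21157 + 26839}{L{\left(207 \right)} - 23191} = \frac{21157 + 26839}{207 - 23191} = \frac{47996}{207 - 23191} = \frac{47996}{-22984} = 47996 \left(- \frac{1}{22984}\right) = - \frac{71}{34}$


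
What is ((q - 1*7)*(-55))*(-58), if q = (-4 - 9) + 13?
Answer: -22330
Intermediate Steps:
q = 0 (q = -13 + 13 = 0)
((q - 1*7)*(-55))*(-58) = ((0 - 1*7)*(-55))*(-58) = ((0 - 7)*(-55))*(-58) = -7*(-55)*(-58) = 385*(-58) = -22330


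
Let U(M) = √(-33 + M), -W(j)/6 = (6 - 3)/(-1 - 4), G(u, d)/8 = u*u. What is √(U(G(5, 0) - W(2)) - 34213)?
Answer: √(-855325 + 5*√4085)/5 ≈ 184.93*I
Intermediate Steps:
G(u, d) = 8*u² (G(u, d) = 8*(u*u) = 8*u²)
W(j) = 18/5 (W(j) = -6*(6 - 3)/(-1 - 4) = -18/(-5) = -18*(-1)/5 = -6*(-⅗) = 18/5)
√(U(G(5, 0) - W(2)) - 34213) = √(√(-33 + (8*5² - 1*18/5)) - 34213) = √(√(-33 + (8*25 - 18/5)) - 34213) = √(√(-33 + (200 - 18/5)) - 34213) = √(√(-33 + 982/5) - 34213) = √(√(817/5) - 34213) = √(√4085/5 - 34213) = √(-34213 + √4085/5)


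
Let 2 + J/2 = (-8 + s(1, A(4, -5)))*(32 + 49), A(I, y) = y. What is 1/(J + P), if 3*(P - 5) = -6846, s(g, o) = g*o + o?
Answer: -1/5197 ≈ -0.00019242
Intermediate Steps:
s(g, o) = o + g*o
P = -2277 (P = 5 + (⅓)*(-6846) = 5 - 2282 = -2277)
J = -2920 (J = -4 + 2*((-8 - 5*(1 + 1))*(32 + 49)) = -4 + 2*((-8 - 5*2)*81) = -4 + 2*((-8 - 10)*81) = -4 + 2*(-18*81) = -4 + 2*(-1458) = -4 - 2916 = -2920)
1/(J + P) = 1/(-2920 - 2277) = 1/(-5197) = -1/5197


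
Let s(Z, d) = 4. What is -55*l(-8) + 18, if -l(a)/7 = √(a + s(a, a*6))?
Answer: 18 + 770*I ≈ 18.0 + 770.0*I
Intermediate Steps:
l(a) = -7*√(4 + a) (l(a) = -7*√(a + 4) = -7*√(4 + a))
-55*l(-8) + 18 = -(-385)*√(4 - 8) + 18 = -(-385)*√(-4) + 18 = -(-385)*2*I + 18 = -(-770)*I + 18 = 770*I + 18 = 18 + 770*I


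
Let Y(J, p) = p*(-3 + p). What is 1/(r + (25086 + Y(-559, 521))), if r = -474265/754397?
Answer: 754397/222519482443 ≈ 3.3903e-6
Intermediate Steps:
r = -474265/754397 (r = -474265*1/754397 = -474265/754397 ≈ -0.62867)
1/(r + (25086 + Y(-559, 521))) = 1/(-474265/754397 + (25086 + 521*(-3 + 521))) = 1/(-474265/754397 + (25086 + 521*518)) = 1/(-474265/754397 + (25086 + 269878)) = 1/(-474265/754397 + 294964) = 1/(222519482443/754397) = 754397/222519482443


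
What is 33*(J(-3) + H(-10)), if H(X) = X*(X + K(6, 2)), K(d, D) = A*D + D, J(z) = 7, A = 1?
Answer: 2211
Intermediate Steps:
K(d, D) = 2*D (K(d, D) = 1*D + D = D + D = 2*D)
H(X) = X*(4 + X) (H(X) = X*(X + 2*2) = X*(X + 4) = X*(4 + X))
33*(J(-3) + H(-10)) = 33*(7 - 10*(4 - 10)) = 33*(7 - 10*(-6)) = 33*(7 + 60) = 33*67 = 2211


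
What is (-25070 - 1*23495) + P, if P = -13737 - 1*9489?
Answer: -71791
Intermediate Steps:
P = -23226 (P = -13737 - 9489 = -23226)
(-25070 - 1*23495) + P = (-25070 - 1*23495) - 23226 = (-25070 - 23495) - 23226 = -48565 - 23226 = -71791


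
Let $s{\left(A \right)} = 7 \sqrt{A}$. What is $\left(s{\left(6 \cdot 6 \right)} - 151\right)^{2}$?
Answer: $11881$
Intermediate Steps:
$\left(s{\left(6 \cdot 6 \right)} - 151\right)^{2} = \left(7 \sqrt{6 \cdot 6} - 151\right)^{2} = \left(7 \sqrt{36} - 151\right)^{2} = \left(7 \cdot 6 - 151\right)^{2} = \left(42 - 151\right)^{2} = \left(-109\right)^{2} = 11881$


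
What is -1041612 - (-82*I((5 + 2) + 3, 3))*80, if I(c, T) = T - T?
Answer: -1041612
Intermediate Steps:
I(c, T) = 0
-1041612 - (-82*I((5 + 2) + 3, 3))*80 = -1041612 - (-82*0)*80 = -1041612 - 0*80 = -1041612 - 1*0 = -1041612 + 0 = -1041612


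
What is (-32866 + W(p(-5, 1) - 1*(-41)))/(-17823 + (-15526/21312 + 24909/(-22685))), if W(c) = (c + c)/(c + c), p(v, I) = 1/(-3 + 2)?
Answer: 7944501146400/4308819563239 ≈ 1.8438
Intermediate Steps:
p(v, I) = -1 (p(v, I) = 1/(-1) = -1)
W(c) = 1 (W(c) = (2*c)/((2*c)) = (2*c)*(1/(2*c)) = 1)
(-32866 + W(p(-5, 1) - 1*(-41)))/(-17823 + (-15526/21312 + 24909/(-22685))) = (-32866 + 1)/(-17823 + (-15526/21312 + 24909/(-22685))) = -32865/(-17823 + (-15526*1/21312 + 24909*(-1/22685))) = -32865/(-17823 + (-7763/10656 - 24909/22685)) = -32865/(-17823 - 441533959/241731360) = -32865/(-4308819563239/241731360) = -32865*(-241731360/4308819563239) = 7944501146400/4308819563239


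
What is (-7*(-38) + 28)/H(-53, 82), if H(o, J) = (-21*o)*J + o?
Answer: 294/91213 ≈ 0.0032232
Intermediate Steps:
H(o, J) = o - 21*J*o (H(o, J) = -21*J*o + o = o - 21*J*o)
(-7*(-38) + 28)/H(-53, 82) = (-7*(-38) + 28)/((-53*(1 - 21*82))) = (266 + 28)/((-53*(1 - 1722))) = 294/((-53*(-1721))) = 294/91213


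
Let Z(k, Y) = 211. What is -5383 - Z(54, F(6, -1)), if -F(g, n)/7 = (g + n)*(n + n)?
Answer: -5594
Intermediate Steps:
F(g, n) = -14*n*(g + n) (F(g, n) = -7*(g + n)*(n + n) = -7*(g + n)*2*n = -14*n*(g + n))
-5383 - Z(54, F(6, -1)) = -5383 - 1*211 = -5383 - 211 = -5594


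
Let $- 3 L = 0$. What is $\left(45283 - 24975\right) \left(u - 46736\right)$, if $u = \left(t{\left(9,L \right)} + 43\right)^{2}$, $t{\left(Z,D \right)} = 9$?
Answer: $-894201856$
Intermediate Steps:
$L = 0$ ($L = \left(- \frac{1}{3}\right) 0 = 0$)
$u = 2704$ ($u = \left(9 + 43\right)^{2} = 52^{2} = 2704$)
$\left(45283 - 24975\right) \left(u - 46736\right) = \left(45283 - 24975\right) \left(2704 - 46736\right) = 20308 \left(-44032\right) = -894201856$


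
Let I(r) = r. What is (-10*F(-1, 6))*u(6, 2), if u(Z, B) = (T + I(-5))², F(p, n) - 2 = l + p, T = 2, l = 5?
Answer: -540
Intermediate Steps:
F(p, n) = 7 + p (F(p, n) = 2 + (5 + p) = 7 + p)
u(Z, B) = 9 (u(Z, B) = (2 - 5)² = (-3)² = 9)
(-10*F(-1, 6))*u(6, 2) = -10*(7 - 1)*9 = -10*6*9 = -60*9 = -540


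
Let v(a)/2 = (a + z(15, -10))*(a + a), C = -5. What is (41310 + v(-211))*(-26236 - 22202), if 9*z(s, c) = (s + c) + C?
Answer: -10627006572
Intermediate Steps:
z(s, c) = -5/9 + c/9 + s/9 (z(s, c) = ((s + c) - 5)/9 = ((c + s) - 5)/9 = (-5 + c + s)/9 = -5/9 + c/9 + s/9)
v(a) = 4*a² (v(a) = 2*((a + (-5/9 + (⅑)*(-10) + (⅑)*15))*(a + a)) = 2*((a + (-5/9 - 10/9 + 5/3))*(2*a)) = 2*((a + 0)*(2*a)) = 2*(a*(2*a)) = 2*(2*a²) = 4*a²)
(41310 + v(-211))*(-26236 - 22202) = (41310 + 4*(-211)²)*(-26236 - 22202) = (41310 + 4*44521)*(-48438) = (41310 + 178084)*(-48438) = 219394*(-48438) = -10627006572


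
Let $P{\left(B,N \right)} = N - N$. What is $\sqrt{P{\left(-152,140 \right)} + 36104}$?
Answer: $2 \sqrt{9026} \approx 190.01$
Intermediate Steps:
$P{\left(B,N \right)} = 0$
$\sqrt{P{\left(-152,140 \right)} + 36104} = \sqrt{0 + 36104} = \sqrt{36104} = 2 \sqrt{9026}$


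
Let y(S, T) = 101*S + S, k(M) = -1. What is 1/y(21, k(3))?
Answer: 1/2142 ≈ 0.00046685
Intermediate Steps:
y(S, T) = 102*S
1/y(21, k(3)) = 1/(102*21) = 1/2142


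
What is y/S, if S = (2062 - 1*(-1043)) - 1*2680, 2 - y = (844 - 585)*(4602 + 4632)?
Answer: -2391604/425 ≈ -5627.3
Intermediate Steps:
y = -2391604 (y = 2 - (844 - 585)*(4602 + 4632) = 2 - 259*9234 = 2 - 1*2391606 = 2 - 2391606 = -2391604)
S = 425 (S = (2062 + 1043) - 2680 = 3105 - 2680 = 425)
y/S = -2391604/425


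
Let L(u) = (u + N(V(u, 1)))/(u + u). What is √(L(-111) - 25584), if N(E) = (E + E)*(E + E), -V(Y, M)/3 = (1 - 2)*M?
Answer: I*√140096134/74 ≈ 159.95*I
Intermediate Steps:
V(Y, M) = 3*M (V(Y, M) = -3*(1 - 2)*M = -(-3)*M = 3*M)
N(E) = 4*E² (N(E) = (2*E)*(2*E) = 4*E²)
L(u) = (36 + u)/(2*u) (L(u) = (u + 4*(3*1)²)/(u + u) = (u + 4*3²)/((2*u)) = (u + 4*9)*(1/(2*u)) = (u + 36)*(1/(2*u)) = (36 + u)*(1/(2*u)) = (36 + u)/(2*u))
√(L(-111) - 25584) = √((½)*(36 - 111)/(-111) - 25584) = √((½)*(-1/111)*(-75) - 25584) = √(25/74 - 25584) = √(-1893191/74) = I*√140096134/74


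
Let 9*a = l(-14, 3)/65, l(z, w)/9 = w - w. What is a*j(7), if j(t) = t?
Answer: 0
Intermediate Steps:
l(z, w) = 0 (l(z, w) = 9*(w - w) = 9*0 = 0)
a = 0 (a = (0/65)/9 = (0*(1/65))/9 = (⅑)*0 = 0)
a*j(7) = 0*7 = 0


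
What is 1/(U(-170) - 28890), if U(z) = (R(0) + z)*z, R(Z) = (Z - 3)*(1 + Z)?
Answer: 1/520 ≈ 0.0019231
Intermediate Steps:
R(Z) = (1 + Z)*(-3 + Z) (R(Z) = (-3 + Z)*(1 + Z) = (1 + Z)*(-3 + Z))
U(z) = z*(-3 + z) (U(z) = ((-3 + 0² - 2*0) + z)*z = ((-3 + 0 + 0) + z)*z = (-3 + z)*z = z*(-3 + z))
1/(U(-170) - 28890) = 1/(-170*(-3 - 170) - 28890) = 1/(-170*(-173) - 28890) = 1/(29410 - 28890) = 1/520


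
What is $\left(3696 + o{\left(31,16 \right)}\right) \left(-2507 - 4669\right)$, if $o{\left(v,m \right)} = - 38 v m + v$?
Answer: $108508296$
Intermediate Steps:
$o{\left(v,m \right)} = v - 38 m v$ ($o{\left(v,m \right)} = - 38 m v + v = v - 38 m v$)
$\left(3696 + o{\left(31,16 \right)}\right) \left(-2507 - 4669\right) = \left(3696 + 31 \left(1 - 608\right)\right) \left(-2507 - 4669\right) = \left(3696 + 31 \left(1 - 608\right)\right) \left(-7176\right) = \left(3696 + 31 \left(-607\right)\right) \left(-7176\right) = \left(3696 - 18817\right) \left(-7176\right) = \left(-15121\right) \left(-7176\right) = 108508296$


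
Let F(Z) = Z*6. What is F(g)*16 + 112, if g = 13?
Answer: 1360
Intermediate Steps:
F(Z) = 6*Z
F(g)*16 + 112 = (6*13)*16 + 112 = 78*16 + 112 = 1248 + 112 = 1360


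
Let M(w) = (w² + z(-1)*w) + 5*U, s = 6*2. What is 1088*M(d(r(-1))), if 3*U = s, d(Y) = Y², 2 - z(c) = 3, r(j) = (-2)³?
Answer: 4408576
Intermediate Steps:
r(j) = -8
z(c) = -1 (z(c) = 2 - 1*3 = 2 - 3 = -1)
s = 12
U = 4 (U = (⅓)*12 = 4)
M(w) = 20 + w² - w (M(w) = (w² - w) + 5*4 = (w² - w) + 20 = 20 + w² - w)
1088*M(d(r(-1))) = 1088*(20 + ((-8)²)² - 1*(-8)²) = 1088*(20 + 64² - 1*64) = 1088*(20 + 4096 - 64) = 1088*4052 = 4408576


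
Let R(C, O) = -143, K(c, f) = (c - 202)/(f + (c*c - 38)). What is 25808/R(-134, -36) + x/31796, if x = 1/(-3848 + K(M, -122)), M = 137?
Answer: -4520036892572891/25045151720732 ≈ -180.48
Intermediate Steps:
K(c, f) = (-202 + c)/(-38 + f + c²) (K(c, f) = (-202 + c)/(f + (c² - 38)) = (-202 + c)/(f + (-38 + c²)) = (-202 + c)/(-38 + f + c²))
x = -18609/71607497 (x = 1/(-3848 + (-202 + 137)/(-38 - 122 + 137²)) = 1/(-3848 - 65/(-38 - 122 + 18769)) = 1/(-3848 - 65/18609) = 1/(-71607497/18609) = -18609/71607497 ≈ -0.00025987)
25808/R(-134, -36) + x/31796 = 25808/(-143) - 18609/71607497/31796 = 25808*(-1/143) - 18609/71607497*1/31796 = -25808/143 - 18609/2276831974612 = -4520036892572891/25045151720732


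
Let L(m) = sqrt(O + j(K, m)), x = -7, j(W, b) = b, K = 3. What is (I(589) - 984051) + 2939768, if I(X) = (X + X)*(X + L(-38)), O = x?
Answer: 2649559 + 3534*I*sqrt(5) ≈ 2.6496e+6 + 7902.3*I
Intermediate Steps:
O = -7
L(m) = sqrt(-7 + m)
I(X) = 2*X*(X + 3*I*sqrt(5)) (I(X) = (X + X)*(X + sqrt(-7 - 38)) = (2*X)*(X + sqrt(-45)) = (2*X)*(X + 3*I*sqrt(5)) = 2*X*(X + 3*I*sqrt(5)))
(I(589) - 984051) + 2939768 = (2*589*(589 + 3*I*sqrt(5)) - 984051) + 2939768 = ((693842 + 3534*I*sqrt(5)) - 984051) + 2939768 = (-290209 + 3534*I*sqrt(5)) + 2939768 = 2649559 + 3534*I*sqrt(5)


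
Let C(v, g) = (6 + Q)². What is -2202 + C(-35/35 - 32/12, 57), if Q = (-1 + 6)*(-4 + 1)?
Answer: -2121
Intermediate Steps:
Q = -15 (Q = 5*(-3) = -15)
C(v, g) = 81 (C(v, g) = (6 - 15)² = (-9)² = 81)
-2202 + C(-35/35 - 32/12, 57) = -2202 + 81 = -2121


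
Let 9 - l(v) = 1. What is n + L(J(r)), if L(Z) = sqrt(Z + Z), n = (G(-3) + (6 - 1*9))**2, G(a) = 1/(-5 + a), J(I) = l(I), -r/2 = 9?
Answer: 881/64 ≈ 13.766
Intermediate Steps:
r = -18 (r = -2*9 = -18)
l(v) = 8 (l(v) = 9 - 1*1 = 9 - 1 = 8)
J(I) = 8
n = 625/64 (n = (1/(-5 - 3) + (6 - 1*9))**2 = (1/(-8) + (6 - 9))**2 = (-1/8 - 3)**2 = (-25/8)**2 = 625/64 ≈ 9.7656)
L(Z) = sqrt(2)*sqrt(Z) (L(Z) = sqrt(2*Z) = sqrt(2)*sqrt(Z))
n + L(J(r)) = 625/64 + sqrt(2)*sqrt(8) = 625/64 + sqrt(2)*(2*sqrt(2)) = 625/64 + 4 = 881/64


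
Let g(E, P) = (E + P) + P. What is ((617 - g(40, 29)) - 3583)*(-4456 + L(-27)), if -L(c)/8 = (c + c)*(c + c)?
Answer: 85130176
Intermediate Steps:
g(E, P) = E + 2*P
L(c) = -32*c² (L(c) = -8*(c + c)*(c + c) = -8*2*c*2*c = -32*c²)
((617 - g(40, 29)) - 3583)*(-4456 + L(-27)) = ((617 - (40 + 2*29)) - 3583)*(-4456 - 32*(-27)²) = ((617 - (40 + 58)) - 3583)*(-4456 - 32*729) = ((617 - 1*98) - 3583)*(-4456 - 23328) = ((617 - 98) - 3583)*(-27784) = (519 - 3583)*(-27784) = -3064*(-27784) = 85130176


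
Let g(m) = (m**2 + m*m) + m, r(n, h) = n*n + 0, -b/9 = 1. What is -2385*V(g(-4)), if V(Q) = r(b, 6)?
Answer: -193185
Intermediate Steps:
b = -9 (b = -9*1 = -9)
r(n, h) = n**2 (r(n, h) = n**2 + 0 = n**2)
g(m) = m + 2*m**2 (g(m) = (m**2 + m**2) + m = 2*m**2 + m = m + 2*m**2)
V(Q) = 81 (V(Q) = (-9)**2 = 81)
-2385*V(g(-4)) = -2385*81 = -193185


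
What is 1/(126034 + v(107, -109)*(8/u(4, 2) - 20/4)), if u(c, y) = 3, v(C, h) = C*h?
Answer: 3/459743 ≈ 6.5254e-6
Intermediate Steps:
1/(126034 + v(107, -109)*(8/u(4, 2) - 20/4)) = 1/(126034 + (107*(-109))*(8/3 - 20/4)) = 1/(126034 - 11663*(8*(⅓) - 20*¼)) = 1/(126034 - 11663*(8/3 - 5)) = 1/(126034 - 11663*(-7/3)) = 1/(126034 + 81641/3) = 1/(459743/3) = 3/459743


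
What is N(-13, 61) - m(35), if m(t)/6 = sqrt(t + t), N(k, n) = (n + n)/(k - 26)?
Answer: -122/39 - 6*sqrt(70) ≈ -53.328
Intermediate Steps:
N(k, n) = 2*n/(-26 + k) (N(k, n) = (2*n)/(-26 + k) = 2*n/(-26 + k))
m(t) = 6*sqrt(2)*sqrt(t) (m(t) = 6*sqrt(t + t) = 6*sqrt(2*t) = 6*(sqrt(2)*sqrt(t)) = 6*sqrt(2)*sqrt(t))
N(-13, 61) - m(35) = 2*61/(-26 - 13) - 6*sqrt(2)*sqrt(35) = 2*61/(-39) - 6*sqrt(70) = 2*61*(-1/39) - 6*sqrt(70) = -122/39 - 6*sqrt(70)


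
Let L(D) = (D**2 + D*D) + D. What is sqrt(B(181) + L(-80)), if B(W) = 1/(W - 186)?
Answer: sqrt(317995)/5 ≈ 112.78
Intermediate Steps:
L(D) = D + 2*D**2 (L(D) = (D**2 + D**2) + D = 2*D**2 + D = D + 2*D**2)
B(W) = 1/(-186 + W)
sqrt(B(181) + L(-80)) = sqrt(1/(-186 + 181) - 80*(1 + 2*(-80))) = sqrt(1/(-5) - 80*(1 - 160)) = sqrt(-1/5 - 80*(-159)) = sqrt(-1/5 + 12720) = sqrt(63599/5) = sqrt(317995)/5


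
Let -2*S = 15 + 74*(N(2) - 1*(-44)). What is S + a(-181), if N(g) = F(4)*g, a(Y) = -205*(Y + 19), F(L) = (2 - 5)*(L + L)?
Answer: 66701/2 ≈ 33351.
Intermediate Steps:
F(L) = -6*L
a(Y) = -3895 - 205*Y (a(Y) = -205*(19 + Y) = -3895 - 205*Y)
N(g) = -24*g (N(g) = (-6*4)*g = -24*g)
S = 281/2 (S = -(15 + 74*(-24*2 - 1*(-44)))/2 = -(15 + 74*(-48 + 44))/2 = -(15 + 74*(-4))/2 = -(15 - 296)/2 = -½*(-281) = 281/2 ≈ 140.50)
S + a(-181) = 281/2 + (-3895 - 205*(-181)) = 281/2 + (-3895 + 37105) = 281/2 + 33210 = 66701/2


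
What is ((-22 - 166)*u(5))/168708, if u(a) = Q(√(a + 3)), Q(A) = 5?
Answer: -235/42177 ≈ -0.0055718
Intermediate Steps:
u(a) = 5
((-22 - 166)*u(5))/168708 = ((-22 - 166)*5)/168708 = -188*5*(1/168708) = -940*1/168708 = -235/42177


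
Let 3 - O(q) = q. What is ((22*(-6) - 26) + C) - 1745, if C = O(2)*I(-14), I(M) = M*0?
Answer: -1903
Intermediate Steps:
I(M) = 0
O(q) = 3 - q
C = 0 (C = (3 - 1*2)*0 = (3 - 2)*0 = 1*0 = 0)
((22*(-6) - 26) + C) - 1745 = ((22*(-6) - 26) + 0) - 1745 = ((-132 - 26) + 0) - 1745 = (-158 + 0) - 1745 = -158 - 1745 = -1903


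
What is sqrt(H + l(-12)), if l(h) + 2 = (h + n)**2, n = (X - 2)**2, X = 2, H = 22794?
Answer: 2*sqrt(5734) ≈ 151.45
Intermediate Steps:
n = 0 (n = (2 - 2)**2 = 0**2 = 0)
l(h) = -2 + h**2 (l(h) = -2 + (h + 0)**2 = -2 + h**2)
sqrt(H + l(-12)) = sqrt(22794 + (-2 + (-12)**2)) = sqrt(22794 + (-2 + 144)) = sqrt(22794 + 142) = sqrt(22936) = 2*sqrt(5734)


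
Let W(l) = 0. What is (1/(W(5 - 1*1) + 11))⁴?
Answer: 1/14641 ≈ 6.8301e-5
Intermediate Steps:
(1/(W(5 - 1*1) + 11))⁴ = (1/(0 + 11))⁴ = (1/11)⁴ = 1/14641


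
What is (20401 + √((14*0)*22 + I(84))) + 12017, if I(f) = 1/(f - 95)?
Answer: 32418 + I*√11/11 ≈ 32418.0 + 0.30151*I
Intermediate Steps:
I(f) = 1/(-95 + f)
(20401 + √((14*0)*22 + I(84))) + 12017 = (20401 + √((14*0)*22 + 1/(-95 + 84))) + 12017 = (20401 + √(0*22 + 1/(-11))) + 12017 = (20401 + √(0 - 1/11)) + 12017 = (20401 + √(-1/11)) + 12017 = (20401 + I*√11/11) + 12017 = 32418 + I*√11/11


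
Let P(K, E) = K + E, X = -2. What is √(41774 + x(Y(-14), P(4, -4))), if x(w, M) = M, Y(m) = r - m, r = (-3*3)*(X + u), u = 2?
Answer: √41774 ≈ 204.39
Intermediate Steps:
r = 0 (r = (-3*3)*(-2 + 2) = -9*0 = 0)
P(K, E) = E + K
Y(m) = -m (Y(m) = 0 - m = -m)
√(41774 + x(Y(-14), P(4, -4))) = √(41774 + (-4 + 4)) = √(41774 + 0) = √41774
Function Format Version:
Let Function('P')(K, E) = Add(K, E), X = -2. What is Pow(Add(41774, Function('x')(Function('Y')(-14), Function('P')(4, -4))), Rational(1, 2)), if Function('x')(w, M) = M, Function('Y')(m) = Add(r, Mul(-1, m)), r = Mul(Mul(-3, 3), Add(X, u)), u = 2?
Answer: Pow(41774, Rational(1, 2)) ≈ 204.39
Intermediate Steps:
r = 0 (r = Mul(Mul(-3, 3), Add(-2, 2)) = Mul(-9, 0) = 0)
Function('P')(K, E) = Add(E, K)
Function('Y')(m) = Mul(-1, m) (Function('Y')(m) = Add(0, Mul(-1, m)) = Mul(-1, m))
Pow(Add(41774, Function('x')(Function('Y')(-14), Function('P')(4, -4))), Rational(1, 2)) = Pow(Add(41774, Add(-4, 4)), Rational(1, 2)) = Pow(Add(41774, 0), Rational(1, 2)) = Pow(41774, Rational(1, 2))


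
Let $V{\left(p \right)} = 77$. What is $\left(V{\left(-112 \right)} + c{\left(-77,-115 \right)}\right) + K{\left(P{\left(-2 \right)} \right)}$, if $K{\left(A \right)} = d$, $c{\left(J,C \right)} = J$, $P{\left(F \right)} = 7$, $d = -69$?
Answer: $-69$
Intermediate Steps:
$K{\left(A \right)} = -69$
$\left(V{\left(-112 \right)} + c{\left(-77,-115 \right)}\right) + K{\left(P{\left(-2 \right)} \right)} = \left(77 - 77\right) - 69 = 0 - 69 = -69$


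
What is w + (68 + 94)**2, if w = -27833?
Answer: -1589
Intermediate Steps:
w + (68 + 94)**2 = -27833 + (68 + 94)**2 = -27833 + 162**2 = -27833 + 26244 = -1589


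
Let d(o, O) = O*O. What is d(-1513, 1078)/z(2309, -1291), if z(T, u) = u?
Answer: -1162084/1291 ≈ -900.14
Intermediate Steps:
d(o, O) = O²
d(-1513, 1078)/z(2309, -1291) = 1078²/(-1291) = 1162084*(-1/1291) = -1162084/1291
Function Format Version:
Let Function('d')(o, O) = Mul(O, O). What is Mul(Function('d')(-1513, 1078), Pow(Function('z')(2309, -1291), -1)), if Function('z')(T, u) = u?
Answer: Rational(-1162084, 1291) ≈ -900.14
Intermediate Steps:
Function('d')(o, O) = Pow(O, 2)
Mul(Function('d')(-1513, 1078), Pow(Function('z')(2309, -1291), -1)) = Mul(Pow(1078, 2), Pow(-1291, -1)) = Mul(1162084, Rational(-1, 1291)) = Rational(-1162084, 1291)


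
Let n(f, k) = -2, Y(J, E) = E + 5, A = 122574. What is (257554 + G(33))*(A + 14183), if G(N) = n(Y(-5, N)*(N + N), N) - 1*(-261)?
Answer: 35257732441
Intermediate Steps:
Y(J, E) = 5 + E
G(N) = 259 (G(N) = -2 - 1*(-261) = -2 + 261 = 259)
(257554 + G(33))*(A + 14183) = (257554 + 259)*(122574 + 14183) = 257813*136757 = 35257732441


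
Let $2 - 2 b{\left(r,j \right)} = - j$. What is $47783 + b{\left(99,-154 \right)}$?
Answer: $47707$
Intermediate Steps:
$b{\left(r,j \right)} = 1 + \frac{j}{2}$ ($b{\left(r,j \right)} = 1 - \frac{\left(-1\right) j}{2} = 1 + \frac{j}{2}$)
$47783 + b{\left(99,-154 \right)} = 47783 + \left(1 + \frac{1}{2} \left(-154\right)\right) = 47783 + \left(1 - 77\right) = 47783 - 76 = 47707$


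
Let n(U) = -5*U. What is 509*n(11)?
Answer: -27995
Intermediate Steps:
509*n(11) = 509*(-5*11) = 509*(-55) = -27995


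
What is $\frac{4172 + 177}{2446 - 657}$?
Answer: $\frac{4349}{1789} \approx 2.431$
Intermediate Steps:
$\frac{4172 + 177}{2446 - 657} = \frac{4349}{1789}$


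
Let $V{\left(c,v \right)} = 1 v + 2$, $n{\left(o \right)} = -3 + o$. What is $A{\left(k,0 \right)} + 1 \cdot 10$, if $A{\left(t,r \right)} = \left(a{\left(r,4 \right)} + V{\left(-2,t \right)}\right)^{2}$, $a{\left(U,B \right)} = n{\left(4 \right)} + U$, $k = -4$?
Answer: $11$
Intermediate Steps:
$V{\left(c,v \right)} = 2 + v$ ($V{\left(c,v \right)} = v + 2 = 2 + v$)
$a{\left(U,B \right)} = 1 + U$ ($a{\left(U,B \right)} = \left(-3 + 4\right) + U = 1 + U$)
$A{\left(t,r \right)} = \left(3 + r + t\right)^{2}$ ($A{\left(t,r \right)} = \left(\left(1 + r\right) + \left(2 + t\right)\right)^{2} = \left(3 + r + t\right)^{2}$)
$A{\left(k,0 \right)} + 1 \cdot 10 = \left(3 + 0 - 4\right)^{2} + 1 \cdot 10 = \left(-1\right)^{2} + 10 = 1 + 10 = 11$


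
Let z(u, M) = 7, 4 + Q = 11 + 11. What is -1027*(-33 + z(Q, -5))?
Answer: 26702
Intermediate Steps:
Q = 18 (Q = -4 + (11 + 11) = -4 + 22 = 18)
-1027*(-33 + z(Q, -5)) = -1027*(-33 + 7) = -1027*(-26) = 26702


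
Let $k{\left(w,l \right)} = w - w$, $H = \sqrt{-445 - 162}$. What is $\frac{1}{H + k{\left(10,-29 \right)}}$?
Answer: $- \frac{i \sqrt{607}}{607} \approx - 0.040589 i$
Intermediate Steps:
$H = i \sqrt{607}$ ($H = \sqrt{-607} = i \sqrt{607} \approx 24.637 i$)
$k{\left(w,l \right)} = 0$
$\frac{1}{H + k{\left(10,-29 \right)}} = \frac{1}{i \sqrt{607} + 0} = \frac{1}{i \sqrt{607}} = - \frac{i \sqrt{607}}{607}$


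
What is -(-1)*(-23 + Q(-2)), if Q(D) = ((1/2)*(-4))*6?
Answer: -35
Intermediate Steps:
Q(D) = -12 (Q(D) = ((1*(½))*(-4))*6 = ((½)*(-4))*6 = -2*6 = -12)
-(-1)*(-23 + Q(-2)) = -(-1)*(-23 - 12) = -(-1)*(-35) = -1*35 = -35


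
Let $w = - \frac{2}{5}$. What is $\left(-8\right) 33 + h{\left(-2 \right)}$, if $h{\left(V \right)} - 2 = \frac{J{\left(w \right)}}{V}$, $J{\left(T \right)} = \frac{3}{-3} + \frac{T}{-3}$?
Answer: $- \frac{7847}{30} \approx -261.57$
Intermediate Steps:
$w = - \frac{2}{5}$ ($w = \left(-2\right) \frac{1}{5} = - \frac{2}{5} \approx -0.4$)
$J{\left(T \right)} = -1 - \frac{T}{3}$ ($J{\left(T \right)} = 3 \left(- \frac{1}{3}\right) + T \left(- \frac{1}{3}\right) = -1 - \frac{T}{3}$)
$h{\left(V \right)} = 2 - \frac{13}{15 V}$ ($h{\left(V \right)} = 2 + \frac{-1 - - \frac{2}{15}}{V} = 2 + \frac{-1 + \frac{2}{15}}{V} = 2 - \frac{13}{15 V}$)
$\left(-8\right) 33 + h{\left(-2 \right)} = \left(-8\right) 33 + \left(2 - \frac{13}{15 \left(-2\right)}\right) = -264 + \left(2 - - \frac{13}{30}\right) = -264 + \left(2 + \frac{13}{30}\right) = -264 + \frac{73}{30} = - \frac{7847}{30}$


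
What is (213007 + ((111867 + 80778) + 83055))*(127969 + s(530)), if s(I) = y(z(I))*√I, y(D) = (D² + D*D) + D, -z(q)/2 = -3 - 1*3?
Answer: 62539346083 + 146612100*√530 ≈ 6.5915e+10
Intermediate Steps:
z(q) = 12 (z(q) = -2*(-3 - 1*3) = -2*(-3 - 3) = -2*(-6) = 12)
y(D) = D + 2*D² (y(D) = (D² + D²) + D = 2*D² + D = D + 2*D²)
s(I) = 300*√I (s(I) = (12*(1 + 2*12))*√I = (12*(1 + 24))*√I = (12*25)*√I = 300*√I)
(213007 + ((111867 + 80778) + 83055))*(127969 + s(530)) = (213007 + ((111867 + 80778) + 83055))*(127969 + 300*√530) = (213007 + (192645 + 83055))*(127969 + 300*√530) = (213007 + 275700)*(127969 + 300*√530) = 488707*(127969 + 300*√530) = 62539346083 + 146612100*√530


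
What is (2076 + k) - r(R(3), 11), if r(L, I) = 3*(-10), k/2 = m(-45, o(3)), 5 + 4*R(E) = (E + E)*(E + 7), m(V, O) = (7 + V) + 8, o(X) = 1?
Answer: 2046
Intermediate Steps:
m(V, O) = 15 + V
R(E) = -5/4 + E*(7 + E)/2 (R(E) = -5/4 + ((E + E)*(E + 7))/4 = -5/4 + ((2*E)*(7 + E))/4 = -5/4 + (2*E*(7 + E))/4 = -5/4 + E*(7 + E)/2)
k = -60 (k = 2*(15 - 45) = 2*(-30) = -60)
r(L, I) = -30
(2076 + k) - r(R(3), 11) = (2076 - 60) - 1*(-30) = 2016 + 30 = 2046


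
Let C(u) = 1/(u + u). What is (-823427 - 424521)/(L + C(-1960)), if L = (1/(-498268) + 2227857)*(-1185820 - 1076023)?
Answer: 609376302982720/2460587649051694409067 ≈ 2.4765e-7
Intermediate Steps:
C(u) = 1/(2*u)
L = -2510803723522137025/498268 (L = (-1/498268 + 2227857)*(-2261843) = (1110069851675/498268)*(-2261843) = -2510803723522137025/498268 ≈ -5.0391e+12)
(-823427 - 424521)/(L + C(-1960)) = (-823427 - 424521)/(-2510803723522137025/498268 + (½)/(-1960)) = -1247948/(-2510803723522137025/498268 + (½)*(-1/1960)) = -1247948/(-2510803723522137025/498268 - 1/3920) = -1247948/(-2460587649051694409067/488302640) = -1247948*(-488302640/2460587649051694409067) = 609376302982720/2460587649051694409067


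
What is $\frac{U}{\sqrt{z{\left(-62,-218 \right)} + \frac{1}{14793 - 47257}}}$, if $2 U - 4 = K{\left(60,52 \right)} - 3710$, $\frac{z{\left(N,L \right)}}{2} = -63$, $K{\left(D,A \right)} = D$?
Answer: $\frac{7292 i \sqrt{8299553485}}{4090465} \approx 162.41 i$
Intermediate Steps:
$z{\left(N,L \right)} = -126$ ($z{\left(N,L \right)} = 2 \left(-63\right) = -126$)
$U = -1823$ ($U = 2 + \frac{60 - 3710}{2} = 2 + \frac{1}{2} \left(-3650\right) = 2 - 1825 = -1823$)
$\frac{U}{\sqrt{z{\left(-62,-218 \right)} + \frac{1}{14793 - 47257}}} = - \frac{1823}{\sqrt{-126 + \frac{1}{14793 - 47257}}} = - \frac{1823}{\sqrt{-126 + \frac{1}{-32464}}} = - \frac{1823}{\sqrt{-126 - \frac{1}{32464}}} = - \frac{1823}{\sqrt{- \frac{4090465}{32464}}} = - \frac{1823}{\frac{1}{8116} i \sqrt{8299553485}} = - 1823 \left(- \frac{4 i \sqrt{8299553485}}{4090465}\right) = \frac{7292 i \sqrt{8299553485}}{4090465}$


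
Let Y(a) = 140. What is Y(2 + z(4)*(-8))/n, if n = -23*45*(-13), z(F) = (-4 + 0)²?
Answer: 28/2691 ≈ 0.010405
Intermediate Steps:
z(F) = 16 (z(F) = (-4)² = 16)
n = 13455 (n = -1035*(-13) = 13455)
Y(2 + z(4)*(-8))/n = 140/13455 = 140*(1/13455) = 28/2691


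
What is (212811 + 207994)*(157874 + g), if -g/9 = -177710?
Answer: 739465477520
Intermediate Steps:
g = 1599390 (g = -9*(-177710) = 1599390)
(212811 + 207994)*(157874 + g) = (212811 + 207994)*(157874 + 1599390) = 420805*1757264 = 739465477520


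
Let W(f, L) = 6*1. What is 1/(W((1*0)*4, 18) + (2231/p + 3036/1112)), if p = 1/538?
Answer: 278/333679711 ≈ 8.3313e-7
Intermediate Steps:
W(f, L) = 6
p = 1/538 ≈ 0.0018587
1/(W((1*0)*4, 18) + (2231/p + 3036/1112)) = 1/(6 + (2231/(1/538) + 3036/1112)) = 1/(6 + (2231*538 + 3036*(1/1112))) = 1/(6 + (1200278 + 759/278)) = 1/(6 + 333678043/278) = 1/(333679711/278) = 278/333679711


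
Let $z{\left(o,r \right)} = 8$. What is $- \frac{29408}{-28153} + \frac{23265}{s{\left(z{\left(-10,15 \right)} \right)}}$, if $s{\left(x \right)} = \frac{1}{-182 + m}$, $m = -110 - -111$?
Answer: $- \frac{118551268237}{28153} \approx -4.211 \cdot 10^{6}$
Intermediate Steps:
$m = 1$ ($m = -110 + 111 = 1$)
$s{\left(x \right)} = - \frac{1}{181}$ ($s{\left(x \right)} = \frac{1}{-182 + 1} = \frac{1}{-181} = - \frac{1}{181}$)
$- \frac{29408}{-28153} + \frac{23265}{s{\left(z{\left(-10,15 \right)} \right)}} = - \frac{29408}{-28153} + \frac{23265}{- \frac{1}{181}} = \left(-29408\right) \left(- \frac{1}{28153}\right) + 23265 \left(-181\right) = \frac{29408}{28153} - 4210965 = - \frac{118551268237}{28153}$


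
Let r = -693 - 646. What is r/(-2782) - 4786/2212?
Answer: -99546/59171 ≈ -1.6823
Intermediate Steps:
r = -1339
r/(-2782) - 4786/2212 = -1339/(-2782) - 4786/2212 = -1339*(-1/2782) - 4786*1/2212 = 103/214 - 2393/1106 = -99546/59171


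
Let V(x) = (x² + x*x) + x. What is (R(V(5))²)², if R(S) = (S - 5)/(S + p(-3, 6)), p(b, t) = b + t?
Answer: 390625/707281 ≈ 0.55229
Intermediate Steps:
V(x) = x + 2*x² (V(x) = (x² + x²) + x = 2*x² + x = x + 2*x²)
R(S) = (-5 + S)/(3 + S) (R(S) = (S - 5)/(S + (-3 + 6)) = (-5 + S)/(S + 3) = (-5 + S)/(3 + S))
(R(V(5))²)² = (((-5 + 5*(1 + 2*5))/(3 + 5*(1 + 2*5)))²)² = (((-5 + 5*(1 + 10))/(3 + 5*(1 + 10)))²)² = (((-5 + 5*11)/(3 + 5*11))²)² = (((-5 + 55)/(3 + 55))²)² = ((50/58)²)² = (((1/58)*50)²)² = ((25/29)²)² = (625/841)² = 390625/707281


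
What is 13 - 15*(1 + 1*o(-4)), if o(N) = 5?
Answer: -77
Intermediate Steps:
13 - 15*(1 + 1*o(-4)) = 13 - 15*(1 + 1*5) = 13 - 15*(1 + 5) = 13 - 15*6 = 13 - 90 = -77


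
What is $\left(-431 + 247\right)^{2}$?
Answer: $33856$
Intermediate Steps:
$\left(-431 + 247\right)^{2} = \left(-184\right)^{2} = 33856$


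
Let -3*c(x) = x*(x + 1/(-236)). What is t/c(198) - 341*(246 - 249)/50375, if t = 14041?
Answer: -2641476047/2505735375 ≈ -1.0542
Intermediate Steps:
c(x) = -x*(-1/236 + x)/3 (c(x) = -x*(x + 1/(-236))/3 = -x*(x - 1/236)/3 = -x*(-1/236 + x)/3)
t/c(198) - 341*(246 - 249)/50375 = 14041/(((1/708)*198*(1 - 236*198))) - 341*(246 - 249)/50375 = 14041/(((1/708)*198*(1 - 46728))) - 341*(-3)*(1/50375) = 14041/(((1/708)*198*(-46727))) + 1023*(1/50375) = 14041/(-1541991/118) + 33/1625 = 14041*(-118/1541991) + 33/1625 = -1656838/1541991 + 33/1625 = -2641476047/2505735375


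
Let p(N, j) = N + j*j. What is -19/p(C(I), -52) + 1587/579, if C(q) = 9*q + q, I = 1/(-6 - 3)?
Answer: 12835451/4694918 ≈ 2.7339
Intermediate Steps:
I = -1/9 (I = 1/(-9) = -1/9 ≈ -0.11111)
C(q) = 10*q
p(N, j) = N + j**2
-19/p(C(I), -52) + 1587/579 = -19/(10*(-1/9) + (-52)**2) + 1587/579 = -19/(-10/9 + 2704) + 1587*(1/579) = -19/24326/9 + 529/193 = -19*9/24326 + 529/193 = -171/24326 + 529/193 = 12835451/4694918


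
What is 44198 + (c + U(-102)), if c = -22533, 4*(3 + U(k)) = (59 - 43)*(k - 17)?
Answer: 21186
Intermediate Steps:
U(k) = -71 + 4*k (U(k) = -3 + ((59 - 43)*(k - 17))/4 = -3 + (16*(-17 + k))/4 = -3 + (-272 + 16*k)/4 = -3 + (-68 + 4*k) = -71 + 4*k)
44198 + (c + U(-102)) = 44198 + (-22533 + (-71 + 4*(-102))) = 44198 + (-22533 + (-71 - 408)) = 44198 + (-22533 - 479) = 44198 - 23012 = 21186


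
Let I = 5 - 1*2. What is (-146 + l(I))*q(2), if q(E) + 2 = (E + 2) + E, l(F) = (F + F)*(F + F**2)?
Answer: -296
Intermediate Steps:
I = 3 (I = 5 - 2 = 3)
l(F) = 2*F*(F + F**2) (l(F) = (2*F)*(F + F**2) = 2*F*(F + F**2))
q(E) = 2*E (q(E) = -2 + ((E + 2) + E) = -2 + ((2 + E) + E) = -2 + (2 + 2*E) = 2*E)
(-146 + l(I))*q(2) = (-146 + 2*3**2*(1 + 3))*(2*2) = (-146 + 2*9*4)*4 = (-146 + 72)*4 = -74*4 = -296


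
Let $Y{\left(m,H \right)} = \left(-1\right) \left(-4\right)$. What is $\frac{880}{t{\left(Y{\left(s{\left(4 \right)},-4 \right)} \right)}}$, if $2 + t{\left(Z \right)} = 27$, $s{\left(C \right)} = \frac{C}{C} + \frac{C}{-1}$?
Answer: $\frac{176}{5} \approx 35.2$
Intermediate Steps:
$s{\left(C \right)} = 1 - C$ ($s{\left(C \right)} = 1 + C \left(-1\right) = 1 - C$)
$Y{\left(m,H \right)} = 4$
$t{\left(Z \right)} = 25$ ($t{\left(Z \right)} = -2 + 27 = 25$)
$\frac{880}{t{\left(Y{\left(s{\left(4 \right)},-4 \right)} \right)}} = \frac{880}{25} = 880 \cdot \frac{1}{25} = \frac{176}{5}$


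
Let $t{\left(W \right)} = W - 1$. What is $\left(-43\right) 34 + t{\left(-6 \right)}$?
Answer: $-1469$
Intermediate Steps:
$t{\left(W \right)} = -1 + W$
$\left(-43\right) 34 + t{\left(-6 \right)} = \left(-43\right) 34 - 7 = -1462 - 7 = -1469$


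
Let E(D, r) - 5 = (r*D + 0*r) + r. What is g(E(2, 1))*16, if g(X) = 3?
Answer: 48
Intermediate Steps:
E(D, r) = 5 + r + D*r (E(D, r) = 5 + ((r*D + 0*r) + r) = 5 + ((D*r + 0) + r) = 5 + (D*r + r) = 5 + (r + D*r) = 5 + r + D*r)
g(E(2, 1))*16 = 3*16 = 48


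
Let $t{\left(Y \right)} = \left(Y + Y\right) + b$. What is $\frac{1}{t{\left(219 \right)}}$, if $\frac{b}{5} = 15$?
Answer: $\frac{1}{513} \approx 0.0019493$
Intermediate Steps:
$b = 75$ ($b = 5 \cdot 15 = 75$)
$t{\left(Y \right)} = 75 + 2 Y$ ($t{\left(Y \right)} = \left(Y + Y\right) + 75 = 2 Y + 75 = 75 + 2 Y$)
$\frac{1}{t{\left(219 \right)}} = \frac{1}{75 + 2 \cdot 219} = \frac{1}{75 + 438} = \frac{1}{513}$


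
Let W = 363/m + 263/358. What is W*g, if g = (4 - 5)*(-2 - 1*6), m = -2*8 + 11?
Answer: -514556/895 ≈ -574.92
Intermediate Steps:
m = -5 (m = -16 + 11 = -5)
g = 8 (g = -(-2 - 6) = -1*(-8) = 8)
W = -128639/1790 (W = 363/(-5) + 263/358 = 363*(-⅕) + 263*(1/358) = -363/5 + 263/358 = -128639/1790 ≈ -71.865)
W*g = -128639/1790*8 = -514556/895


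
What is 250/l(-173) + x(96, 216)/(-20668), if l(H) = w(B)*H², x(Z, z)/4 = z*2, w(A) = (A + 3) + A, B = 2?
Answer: -89213546/1082502001 ≈ -0.082414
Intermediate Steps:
w(A) = 3 + 2*A (w(A) = (3 + A) + A = 3 + 2*A)
x(Z, z) = 8*z (x(Z, z) = 4*(z*2) = 4*(2*z) = 8*z)
l(H) = 7*H² (l(H) = (3 + 2*2)*H² = (3 + 4)*H² = 7*H²)
250/l(-173) + x(96, 216)/(-20668) = 250/((7*(-173)²)) + (8*216)/(-20668) = 250/((7*29929)) + 1728*(-1/20668) = 250/209503 - 432/5167 = -89213546/1082502001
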